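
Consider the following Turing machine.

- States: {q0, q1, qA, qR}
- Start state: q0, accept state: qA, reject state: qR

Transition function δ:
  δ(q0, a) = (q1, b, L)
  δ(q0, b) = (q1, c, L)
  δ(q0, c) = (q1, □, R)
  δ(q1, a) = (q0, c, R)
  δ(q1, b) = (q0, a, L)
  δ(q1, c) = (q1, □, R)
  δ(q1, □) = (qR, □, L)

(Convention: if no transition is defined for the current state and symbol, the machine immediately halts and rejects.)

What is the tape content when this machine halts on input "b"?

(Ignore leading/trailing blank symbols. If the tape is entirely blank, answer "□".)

Execution trace:
Initial: [q0]b
Step 1: δ(q0, b) = (q1, c, L) → [q1]□c
Step 2: δ(q1, □) = (qR, □, L) → [qR]□□c

The machine reaches the reject state qR and halts.

Final tape (ignoring leading/trailing blanks): c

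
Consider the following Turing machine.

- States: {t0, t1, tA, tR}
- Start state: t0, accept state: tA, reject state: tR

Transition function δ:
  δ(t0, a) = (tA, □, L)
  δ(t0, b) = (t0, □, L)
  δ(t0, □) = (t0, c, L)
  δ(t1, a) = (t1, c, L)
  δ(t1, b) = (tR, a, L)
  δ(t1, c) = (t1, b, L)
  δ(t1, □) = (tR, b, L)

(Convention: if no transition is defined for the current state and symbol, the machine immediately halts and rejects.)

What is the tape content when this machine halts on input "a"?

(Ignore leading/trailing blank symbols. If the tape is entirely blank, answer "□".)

Execution trace:
Initial: [t0]a
Step 1: δ(t0, a) = (tA, □, L) → [tA]□□

The machine reaches the accept state tA and halts.

Final tape (ignoring leading/trailing blanks): □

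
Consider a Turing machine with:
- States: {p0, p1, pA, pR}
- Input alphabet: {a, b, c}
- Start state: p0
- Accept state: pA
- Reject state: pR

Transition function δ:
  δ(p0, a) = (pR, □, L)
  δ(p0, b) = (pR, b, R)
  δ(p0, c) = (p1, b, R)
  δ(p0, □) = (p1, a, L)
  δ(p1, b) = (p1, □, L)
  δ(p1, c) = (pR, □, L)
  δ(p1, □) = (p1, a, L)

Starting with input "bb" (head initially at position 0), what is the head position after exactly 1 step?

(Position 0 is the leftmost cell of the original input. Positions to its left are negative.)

Execution trace (head position shown):
Step 0: [p0]bb  (head at position 0)
Step 1: move right → b[pR]b  (head at position 1)

After 1 step, the head is at position 1.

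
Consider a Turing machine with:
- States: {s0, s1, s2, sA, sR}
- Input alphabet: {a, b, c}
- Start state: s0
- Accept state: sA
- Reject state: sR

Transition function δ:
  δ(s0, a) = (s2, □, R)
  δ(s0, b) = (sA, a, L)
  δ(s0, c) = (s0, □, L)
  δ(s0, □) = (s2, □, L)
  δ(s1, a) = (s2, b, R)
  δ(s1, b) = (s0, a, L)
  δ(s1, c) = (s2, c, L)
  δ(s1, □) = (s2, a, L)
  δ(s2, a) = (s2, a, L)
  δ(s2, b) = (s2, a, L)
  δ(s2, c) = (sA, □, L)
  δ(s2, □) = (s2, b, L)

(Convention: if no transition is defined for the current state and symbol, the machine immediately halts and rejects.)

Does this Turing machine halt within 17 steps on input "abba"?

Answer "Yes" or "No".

Execution trace:
Initial: [s0]abba
Step 1: δ(s0, a) = (s2, □, R) → □[s2]bba
Step 2: δ(s2, b) = (s2, a, L) → [s2]□aba
Step 3: δ(s2, □) = (s2, b, L) → [s2]□baba
Step 4: δ(s2, □) = (s2, b, L) → [s2]□bbaba
Step 5: δ(s2, □) = (s2, b, L) → [s2]□bbbaba
Step 6: δ(s2, □) = (s2, b, L) → [s2]□bbbbaba
Step 7: δ(s2, □) = (s2, b, L) → [s2]□bbbbbaba
Step 8: δ(s2, □) = (s2, b, L) → [s2]□bbbbbbaba
Step 9: δ(s2, □) = (s2, b, L) → [s2]□bbbbbbbaba
Step 10: δ(s2, □) = (s2, b, L) → [s2]□bbbbbbbbaba
Step 11: δ(s2, □) = (s2, b, L) → [s2]□bbbbbbbbbaba
Step 12: δ(s2, □) = (s2, b, L) → [s2]□bbbbbbbbbbaba
Step 13: δ(s2, □) = (s2, b, L) → [s2]□bbbbbbbbbbbaba
Step 14: δ(s2, □) = (s2, b, L) → [s2]□bbbbbbbbbbbbaba
Step 15: δ(s2, □) = (s2, b, L) → [s2]□bbbbbbbbbbbbbaba
Step 16: δ(s2, □) = (s2, b, L) → [s2]□bbbbbbbbbbbbbbaba
Step 17: δ(s2, □) = (s2, b, L) → [s2]□bbbbbbbbbbbbbbbaba

The machine has not reached a halting state after 17 steps.
The machine did not halt within the 17-step bound.

Answer: No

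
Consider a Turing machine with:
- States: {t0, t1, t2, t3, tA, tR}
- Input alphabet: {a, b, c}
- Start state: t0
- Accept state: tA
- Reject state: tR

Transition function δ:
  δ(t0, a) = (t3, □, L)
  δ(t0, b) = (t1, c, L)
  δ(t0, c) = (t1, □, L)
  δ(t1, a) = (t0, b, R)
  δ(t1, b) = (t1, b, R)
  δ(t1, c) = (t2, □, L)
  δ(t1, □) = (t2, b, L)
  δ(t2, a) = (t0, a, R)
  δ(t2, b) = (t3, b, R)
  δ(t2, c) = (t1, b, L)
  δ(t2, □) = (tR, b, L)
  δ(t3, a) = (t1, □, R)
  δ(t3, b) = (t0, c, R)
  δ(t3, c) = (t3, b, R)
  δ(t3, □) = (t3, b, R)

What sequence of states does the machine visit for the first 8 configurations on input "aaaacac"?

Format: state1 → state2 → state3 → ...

Execution trace:
Initial: [t0]aaaacac
Step 1: δ(t0, a) = (t3, □, L) → [t3]□□aaacac
Step 2: δ(t3, □) = (t3, b, R) → b[t3]□aaacac
Step 3: δ(t3, □) = (t3, b, R) → bb[t3]aaacac
Step 4: δ(t3, a) = (t1, □, R) → bb□[t1]aacac
Step 5: δ(t1, a) = (t0, b, R) → bb□b[t0]acac
Step 6: δ(t0, a) = (t3, □, L) → bb□[t3]b□cac
Step 7: δ(t3, b) = (t0, c, R) → bb□c[t0]□cac

No transition is defined for δ(t0, □). By convention the machine halts and rejects.

State sequence: t0 → t3 → t3 → t3 → t1 → t0 → t3 → t0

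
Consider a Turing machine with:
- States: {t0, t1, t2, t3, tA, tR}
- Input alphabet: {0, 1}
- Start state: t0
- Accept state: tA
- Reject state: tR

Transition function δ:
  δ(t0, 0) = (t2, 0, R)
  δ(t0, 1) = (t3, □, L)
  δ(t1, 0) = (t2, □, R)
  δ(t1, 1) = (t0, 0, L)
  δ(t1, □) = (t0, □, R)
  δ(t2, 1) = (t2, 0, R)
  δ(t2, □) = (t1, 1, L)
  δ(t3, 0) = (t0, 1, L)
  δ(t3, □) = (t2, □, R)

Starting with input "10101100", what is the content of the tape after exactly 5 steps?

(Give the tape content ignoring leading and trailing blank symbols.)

Execution trace:
Initial: [t0]10101100
Step 1: δ(t0, 1) = (t3, □, L) → [t3]□□0101100
Step 2: δ(t3, □) = (t2, □, R) → □[t2]□0101100
Step 3: δ(t2, □) = (t1, 1, L) → [t1]□10101100
Step 4: δ(t1, □) = (t0, □, R) → □[t0]10101100
Step 5: δ(t0, 1) = (t3, □, L) → [t3]□□0101100

After 5 steps, the tape (ignoring leading/trailing blanks) is: 0101100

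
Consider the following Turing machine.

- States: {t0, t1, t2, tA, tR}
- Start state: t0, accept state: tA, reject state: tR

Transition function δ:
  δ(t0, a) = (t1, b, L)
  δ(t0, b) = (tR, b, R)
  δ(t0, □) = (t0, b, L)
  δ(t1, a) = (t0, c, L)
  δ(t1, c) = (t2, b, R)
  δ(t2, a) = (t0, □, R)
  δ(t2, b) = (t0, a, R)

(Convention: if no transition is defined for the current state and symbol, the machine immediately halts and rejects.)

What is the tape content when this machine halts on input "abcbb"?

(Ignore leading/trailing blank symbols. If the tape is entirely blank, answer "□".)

Execution trace:
Initial: [t0]abcbb
Step 1: δ(t0, a) = (t1, b, L) → [t1]□bbcbb

No transition is defined for δ(t1, □). By convention the machine halts and rejects.

Final tape (ignoring leading/trailing blanks): bbcbb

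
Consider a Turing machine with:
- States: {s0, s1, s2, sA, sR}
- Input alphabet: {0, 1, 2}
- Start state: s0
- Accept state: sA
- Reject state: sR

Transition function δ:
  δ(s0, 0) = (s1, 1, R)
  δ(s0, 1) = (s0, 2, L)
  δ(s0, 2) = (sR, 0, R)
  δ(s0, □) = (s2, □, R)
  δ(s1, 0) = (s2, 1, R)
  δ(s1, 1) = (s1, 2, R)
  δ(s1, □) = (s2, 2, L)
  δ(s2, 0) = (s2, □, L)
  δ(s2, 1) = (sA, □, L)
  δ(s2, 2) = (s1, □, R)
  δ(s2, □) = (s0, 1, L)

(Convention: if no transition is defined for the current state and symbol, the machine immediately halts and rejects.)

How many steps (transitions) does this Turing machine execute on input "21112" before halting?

Execution trace:
Initial: [s0]21112
Step 1: δ(s0, 2) = (sR, 0, R) → 0[sR]1112

The machine reaches the reject state sR and halts.

The machine executed 1 step before halting.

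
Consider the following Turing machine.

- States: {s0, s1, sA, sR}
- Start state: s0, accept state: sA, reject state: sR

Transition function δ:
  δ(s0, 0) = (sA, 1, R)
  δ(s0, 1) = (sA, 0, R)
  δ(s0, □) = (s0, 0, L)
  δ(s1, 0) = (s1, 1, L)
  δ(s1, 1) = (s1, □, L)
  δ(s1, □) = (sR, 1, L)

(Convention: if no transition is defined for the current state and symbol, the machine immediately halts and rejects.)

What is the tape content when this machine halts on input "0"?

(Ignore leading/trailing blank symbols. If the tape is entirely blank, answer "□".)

Execution trace:
Initial: [s0]0
Step 1: δ(s0, 0) = (sA, 1, R) → 1[sA]□

The machine reaches the accept state sA and halts.

Final tape (ignoring leading/trailing blanks): 1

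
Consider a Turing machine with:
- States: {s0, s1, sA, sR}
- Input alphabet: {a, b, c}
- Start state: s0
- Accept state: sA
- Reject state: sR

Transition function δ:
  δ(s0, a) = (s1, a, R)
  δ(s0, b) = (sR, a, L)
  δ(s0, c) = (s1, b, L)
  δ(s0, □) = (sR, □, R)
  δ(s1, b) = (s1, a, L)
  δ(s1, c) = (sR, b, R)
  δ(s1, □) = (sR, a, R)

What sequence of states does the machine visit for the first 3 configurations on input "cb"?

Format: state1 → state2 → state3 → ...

Execution trace:
Initial: [s0]cb
Step 1: δ(s0, c) = (s1, b, L) → [s1]□bb
Step 2: δ(s1, □) = (sR, a, R) → a[sR]bb

The machine reaches the reject state sR and halts.

State sequence: s0 → s1 → sR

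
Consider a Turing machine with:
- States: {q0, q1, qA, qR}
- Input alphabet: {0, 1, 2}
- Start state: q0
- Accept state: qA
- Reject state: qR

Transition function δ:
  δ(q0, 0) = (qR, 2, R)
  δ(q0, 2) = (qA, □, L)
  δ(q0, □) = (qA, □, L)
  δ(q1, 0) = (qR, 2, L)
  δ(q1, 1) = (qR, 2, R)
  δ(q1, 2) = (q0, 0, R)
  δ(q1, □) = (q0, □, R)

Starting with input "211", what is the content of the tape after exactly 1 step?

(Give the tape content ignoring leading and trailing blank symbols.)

Execution trace:
Initial: [q0]211
Step 1: δ(q0, 2) = (qA, □, L) → [qA]□□11

The machine reaches the accept state qA and halts.

After 1 step, the tape (ignoring leading/trailing blanks) is: 11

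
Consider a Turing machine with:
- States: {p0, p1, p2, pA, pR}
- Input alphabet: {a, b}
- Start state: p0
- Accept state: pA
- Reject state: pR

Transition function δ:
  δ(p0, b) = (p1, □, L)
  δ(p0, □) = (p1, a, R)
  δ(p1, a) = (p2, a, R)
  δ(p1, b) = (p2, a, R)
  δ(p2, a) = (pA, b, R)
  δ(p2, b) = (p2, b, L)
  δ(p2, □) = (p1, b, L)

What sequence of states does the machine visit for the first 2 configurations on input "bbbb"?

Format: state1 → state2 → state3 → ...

Execution trace:
Initial: [p0]bbbb
Step 1: δ(p0, b) = (p1, □, L) → [p1]□□bbb

No transition is defined for δ(p1, □). By convention the machine halts and rejects.

State sequence: p0 → p1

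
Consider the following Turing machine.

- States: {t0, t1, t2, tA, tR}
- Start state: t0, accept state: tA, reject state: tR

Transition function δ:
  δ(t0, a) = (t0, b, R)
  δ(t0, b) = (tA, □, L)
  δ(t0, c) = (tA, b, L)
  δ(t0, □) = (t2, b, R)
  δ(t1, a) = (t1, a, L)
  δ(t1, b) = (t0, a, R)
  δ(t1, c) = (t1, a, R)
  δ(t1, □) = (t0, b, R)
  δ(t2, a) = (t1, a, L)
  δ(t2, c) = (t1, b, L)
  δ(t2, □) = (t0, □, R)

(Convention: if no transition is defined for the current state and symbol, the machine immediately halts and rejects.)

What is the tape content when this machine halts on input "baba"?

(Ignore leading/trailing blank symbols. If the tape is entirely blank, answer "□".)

Execution trace:
Initial: [t0]baba
Step 1: δ(t0, b) = (tA, □, L) → [tA]□□aba

The machine reaches the accept state tA and halts.

Final tape (ignoring leading/trailing blanks): aba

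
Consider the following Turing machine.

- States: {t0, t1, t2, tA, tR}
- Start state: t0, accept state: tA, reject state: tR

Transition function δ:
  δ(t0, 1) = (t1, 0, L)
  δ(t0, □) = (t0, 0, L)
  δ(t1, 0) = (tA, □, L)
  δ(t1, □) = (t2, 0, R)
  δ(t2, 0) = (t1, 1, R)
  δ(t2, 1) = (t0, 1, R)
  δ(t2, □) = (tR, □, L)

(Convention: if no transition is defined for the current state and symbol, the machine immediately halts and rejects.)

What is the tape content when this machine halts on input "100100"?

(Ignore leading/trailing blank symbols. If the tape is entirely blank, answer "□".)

Execution trace:
Initial: [t0]100100
Step 1: δ(t0, 1) = (t1, 0, L) → [t1]□000100
Step 2: δ(t1, □) = (t2, 0, R) → 0[t2]000100
Step 3: δ(t2, 0) = (t1, 1, R) → 01[t1]00100
Step 4: δ(t1, 0) = (tA, □, L) → 0[tA]1□0100

The machine reaches the accept state tA and halts.

Final tape (ignoring leading/trailing blanks): 01□0100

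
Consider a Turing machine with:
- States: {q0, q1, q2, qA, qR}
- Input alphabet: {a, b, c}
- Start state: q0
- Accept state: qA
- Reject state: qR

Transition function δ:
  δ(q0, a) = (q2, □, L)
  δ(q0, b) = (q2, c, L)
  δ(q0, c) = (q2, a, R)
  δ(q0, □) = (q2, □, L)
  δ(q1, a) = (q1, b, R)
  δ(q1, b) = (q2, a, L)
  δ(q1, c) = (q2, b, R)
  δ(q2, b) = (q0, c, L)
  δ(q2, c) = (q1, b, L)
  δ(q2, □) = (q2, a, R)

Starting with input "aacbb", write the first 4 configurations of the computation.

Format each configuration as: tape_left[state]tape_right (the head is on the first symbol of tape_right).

Transitions applied:
Step 1: δ(q0, a) = (q2, □, L)
Step 2: δ(q2, □) = (q2, a, R)
Step 3: δ(q2, □) = (q2, a, R)

The first 4 configurations are:
[q0]aacbb ⊢ [q2]□□acbb ⊢ a[q2]□acbb ⊢ aa[q2]acbb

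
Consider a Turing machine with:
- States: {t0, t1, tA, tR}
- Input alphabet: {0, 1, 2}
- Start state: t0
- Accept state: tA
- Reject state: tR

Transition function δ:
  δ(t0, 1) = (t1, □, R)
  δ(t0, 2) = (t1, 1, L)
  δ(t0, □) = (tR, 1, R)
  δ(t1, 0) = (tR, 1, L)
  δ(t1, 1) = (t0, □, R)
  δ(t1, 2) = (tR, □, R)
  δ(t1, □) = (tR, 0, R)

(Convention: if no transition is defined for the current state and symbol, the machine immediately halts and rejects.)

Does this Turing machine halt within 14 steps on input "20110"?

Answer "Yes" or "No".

Execution trace:
Initial: [t0]20110
Step 1: δ(t0, 2) = (t1, 1, L) → [t1]□10110
Step 2: δ(t1, □) = (tR, 0, R) → 0[tR]10110

The machine reaches the reject state tR and halts.
The machine halted after 2 steps (within the 14-step bound).

Answer: Yes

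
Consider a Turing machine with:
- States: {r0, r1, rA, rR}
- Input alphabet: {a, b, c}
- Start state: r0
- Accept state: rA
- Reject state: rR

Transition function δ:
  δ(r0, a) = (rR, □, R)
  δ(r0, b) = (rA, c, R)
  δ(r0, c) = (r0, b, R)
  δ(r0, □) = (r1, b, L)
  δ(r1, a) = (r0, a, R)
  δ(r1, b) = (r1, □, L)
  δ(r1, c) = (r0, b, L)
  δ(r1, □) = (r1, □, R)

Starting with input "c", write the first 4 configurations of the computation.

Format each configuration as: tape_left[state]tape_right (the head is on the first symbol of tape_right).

Transitions applied:
Step 1: δ(r0, c) = (r0, b, R)
Step 2: δ(r0, □) = (r1, b, L)
Step 3: δ(r1, b) = (r1, □, L)

The first 4 configurations are:
[r0]c ⊢ b[r0]□ ⊢ [r1]bb ⊢ [r1]□□b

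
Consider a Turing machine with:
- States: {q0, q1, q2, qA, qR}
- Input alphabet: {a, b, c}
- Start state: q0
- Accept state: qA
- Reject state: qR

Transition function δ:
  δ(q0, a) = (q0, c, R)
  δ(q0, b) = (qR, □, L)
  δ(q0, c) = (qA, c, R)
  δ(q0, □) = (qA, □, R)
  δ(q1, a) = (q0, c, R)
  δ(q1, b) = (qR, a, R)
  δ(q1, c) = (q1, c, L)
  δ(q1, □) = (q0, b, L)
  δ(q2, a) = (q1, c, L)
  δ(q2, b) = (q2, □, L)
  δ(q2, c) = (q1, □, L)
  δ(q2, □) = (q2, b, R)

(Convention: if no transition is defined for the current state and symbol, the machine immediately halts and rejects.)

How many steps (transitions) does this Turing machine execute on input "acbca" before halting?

Execution trace:
Initial: [q0]acbca
Step 1: δ(q0, a) = (q0, c, R) → c[q0]cbca
Step 2: δ(q0, c) = (qA, c, R) → cc[qA]bca

The machine reaches the accept state qA and halts.

The machine executed 2 steps before halting.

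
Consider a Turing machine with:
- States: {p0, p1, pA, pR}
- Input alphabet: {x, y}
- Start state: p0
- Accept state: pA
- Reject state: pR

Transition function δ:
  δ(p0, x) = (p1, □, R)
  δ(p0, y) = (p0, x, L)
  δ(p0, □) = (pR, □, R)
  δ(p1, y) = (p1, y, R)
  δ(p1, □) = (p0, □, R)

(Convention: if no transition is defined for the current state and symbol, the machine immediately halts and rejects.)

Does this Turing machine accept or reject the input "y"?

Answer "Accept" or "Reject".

Execution trace:
Initial: [p0]y
Step 1: δ(p0, y) = (p0, x, L) → [p0]□x
Step 2: δ(p0, □) = (pR, □, R) → □[pR]x

The machine reaches the reject state pR and halts.

Answer: Reject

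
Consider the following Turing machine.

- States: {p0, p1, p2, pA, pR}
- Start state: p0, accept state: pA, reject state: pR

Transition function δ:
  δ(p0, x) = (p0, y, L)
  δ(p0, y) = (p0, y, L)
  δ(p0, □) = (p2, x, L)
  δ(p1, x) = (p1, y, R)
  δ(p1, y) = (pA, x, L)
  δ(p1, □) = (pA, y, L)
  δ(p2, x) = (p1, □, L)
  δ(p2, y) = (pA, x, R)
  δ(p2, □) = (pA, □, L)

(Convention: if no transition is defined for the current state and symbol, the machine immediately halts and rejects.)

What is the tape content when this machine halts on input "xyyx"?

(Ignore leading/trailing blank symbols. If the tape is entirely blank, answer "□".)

Execution trace:
Initial: [p0]xyyx
Step 1: δ(p0, x) = (p0, y, L) → [p0]□yyyx
Step 2: δ(p0, □) = (p2, x, L) → [p2]□xyyyx
Step 3: δ(p2, □) = (pA, □, L) → [pA]□□xyyyx

The machine reaches the accept state pA and halts.

Final tape (ignoring leading/trailing blanks): xyyyx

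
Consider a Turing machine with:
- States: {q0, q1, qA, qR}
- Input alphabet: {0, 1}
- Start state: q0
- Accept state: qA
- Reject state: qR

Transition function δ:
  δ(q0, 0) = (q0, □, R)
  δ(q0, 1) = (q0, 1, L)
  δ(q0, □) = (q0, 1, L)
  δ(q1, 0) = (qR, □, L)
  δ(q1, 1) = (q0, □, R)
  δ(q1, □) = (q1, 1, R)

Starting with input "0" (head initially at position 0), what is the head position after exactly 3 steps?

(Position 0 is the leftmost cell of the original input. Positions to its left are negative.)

Execution trace (head position shown):
Step 0: [q0]0  (head at position 0)
Step 1: move right → □[q0]□  (head at position 1)
Step 2: move left → [q0]□1  (head at position 0)
Step 3: move left → [q0]□11  (head at position -1)

After 3 steps, the head is at position -1.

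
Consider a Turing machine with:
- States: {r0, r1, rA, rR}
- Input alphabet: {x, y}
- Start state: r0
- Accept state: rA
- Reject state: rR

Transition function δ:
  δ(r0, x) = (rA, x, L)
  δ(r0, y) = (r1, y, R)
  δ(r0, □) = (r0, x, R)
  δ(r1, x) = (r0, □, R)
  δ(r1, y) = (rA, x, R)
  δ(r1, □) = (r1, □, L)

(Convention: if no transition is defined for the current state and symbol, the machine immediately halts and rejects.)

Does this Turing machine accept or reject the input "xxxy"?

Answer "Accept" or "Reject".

Execution trace:
Initial: [r0]xxxy
Step 1: δ(r0, x) = (rA, x, L) → [rA]□xxxy

The machine reaches the accept state rA and halts.

Answer: Accept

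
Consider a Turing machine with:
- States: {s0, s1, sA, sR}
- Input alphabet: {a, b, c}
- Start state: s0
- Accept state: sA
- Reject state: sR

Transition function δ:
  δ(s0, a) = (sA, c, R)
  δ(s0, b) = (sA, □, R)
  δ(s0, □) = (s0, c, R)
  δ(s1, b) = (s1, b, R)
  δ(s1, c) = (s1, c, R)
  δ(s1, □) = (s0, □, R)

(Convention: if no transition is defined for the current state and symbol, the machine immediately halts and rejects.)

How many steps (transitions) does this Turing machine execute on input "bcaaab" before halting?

Execution trace:
Initial: [s0]bcaaab
Step 1: δ(s0, b) = (sA, □, R) → □[sA]caaab

The machine reaches the accept state sA and halts.

The machine executed 1 step before halting.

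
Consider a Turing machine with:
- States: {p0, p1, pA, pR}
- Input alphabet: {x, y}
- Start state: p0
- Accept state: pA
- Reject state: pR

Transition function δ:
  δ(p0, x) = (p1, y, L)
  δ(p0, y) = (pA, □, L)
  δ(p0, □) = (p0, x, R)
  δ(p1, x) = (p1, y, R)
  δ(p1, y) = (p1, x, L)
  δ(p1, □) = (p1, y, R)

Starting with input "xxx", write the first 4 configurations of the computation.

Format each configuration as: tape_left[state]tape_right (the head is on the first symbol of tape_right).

Transitions applied:
Step 1: δ(p0, x) = (p1, y, L)
Step 2: δ(p1, □) = (p1, y, R)
Step 3: δ(p1, y) = (p1, x, L)

The first 4 configurations are:
[p0]xxx ⊢ [p1]□yxx ⊢ y[p1]yxx ⊢ [p1]yxxx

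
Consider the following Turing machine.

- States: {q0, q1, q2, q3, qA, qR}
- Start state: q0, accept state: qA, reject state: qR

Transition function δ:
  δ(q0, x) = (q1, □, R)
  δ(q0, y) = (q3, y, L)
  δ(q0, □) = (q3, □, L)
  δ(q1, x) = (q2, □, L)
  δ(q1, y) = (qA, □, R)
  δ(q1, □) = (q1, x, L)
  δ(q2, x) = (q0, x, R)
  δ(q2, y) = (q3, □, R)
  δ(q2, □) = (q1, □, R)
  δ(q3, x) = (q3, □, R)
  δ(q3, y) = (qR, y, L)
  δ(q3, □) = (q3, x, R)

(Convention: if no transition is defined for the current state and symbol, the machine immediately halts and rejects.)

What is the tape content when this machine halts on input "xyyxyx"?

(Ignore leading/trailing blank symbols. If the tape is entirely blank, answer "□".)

Execution trace:
Initial: [q0]xyyxyx
Step 1: δ(q0, x) = (q1, □, R) → □[q1]yyxyx
Step 2: δ(q1, y) = (qA, □, R) → □□[qA]yxyx

The machine reaches the accept state qA and halts.

Final tape (ignoring leading/trailing blanks): yxyx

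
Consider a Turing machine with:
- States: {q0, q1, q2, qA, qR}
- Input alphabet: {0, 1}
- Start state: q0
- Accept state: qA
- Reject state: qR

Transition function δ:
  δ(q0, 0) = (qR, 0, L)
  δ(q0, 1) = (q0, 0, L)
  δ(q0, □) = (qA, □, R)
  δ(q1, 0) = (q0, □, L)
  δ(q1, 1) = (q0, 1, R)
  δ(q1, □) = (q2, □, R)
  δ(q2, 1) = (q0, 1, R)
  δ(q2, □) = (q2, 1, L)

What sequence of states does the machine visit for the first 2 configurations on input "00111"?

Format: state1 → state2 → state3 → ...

Execution trace:
Initial: [q0]00111
Step 1: δ(q0, 0) = (qR, 0, L) → [qR]□00111

The machine reaches the reject state qR and halts.

State sequence: q0 → qR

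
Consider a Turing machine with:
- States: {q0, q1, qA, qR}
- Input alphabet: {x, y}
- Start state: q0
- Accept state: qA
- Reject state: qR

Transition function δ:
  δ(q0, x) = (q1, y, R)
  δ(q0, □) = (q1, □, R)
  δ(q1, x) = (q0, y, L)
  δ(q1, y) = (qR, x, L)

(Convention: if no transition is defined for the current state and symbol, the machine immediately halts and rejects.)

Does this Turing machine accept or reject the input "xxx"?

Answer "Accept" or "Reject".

Execution trace:
Initial: [q0]xxx
Step 1: δ(q0, x) = (q1, y, R) → y[q1]xx
Step 2: δ(q1, x) = (q0, y, L) → [q0]yyx

No transition is defined for δ(q0, y). By convention the machine halts and rejects.

Answer: Reject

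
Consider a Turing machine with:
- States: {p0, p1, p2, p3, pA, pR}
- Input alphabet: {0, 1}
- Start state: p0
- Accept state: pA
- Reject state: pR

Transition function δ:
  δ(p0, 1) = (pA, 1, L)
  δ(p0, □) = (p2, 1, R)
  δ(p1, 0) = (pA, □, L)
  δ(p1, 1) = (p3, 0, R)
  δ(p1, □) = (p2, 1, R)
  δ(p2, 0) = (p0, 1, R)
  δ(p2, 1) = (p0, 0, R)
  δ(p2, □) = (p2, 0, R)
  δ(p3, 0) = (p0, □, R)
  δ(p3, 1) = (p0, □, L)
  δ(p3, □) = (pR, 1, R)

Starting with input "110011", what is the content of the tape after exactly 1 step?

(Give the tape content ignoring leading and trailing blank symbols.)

Execution trace:
Initial: [p0]110011
Step 1: δ(p0, 1) = (pA, 1, L) → [pA]□110011

The machine reaches the accept state pA and halts.

After 1 step, the tape (ignoring leading/trailing blanks) is: 110011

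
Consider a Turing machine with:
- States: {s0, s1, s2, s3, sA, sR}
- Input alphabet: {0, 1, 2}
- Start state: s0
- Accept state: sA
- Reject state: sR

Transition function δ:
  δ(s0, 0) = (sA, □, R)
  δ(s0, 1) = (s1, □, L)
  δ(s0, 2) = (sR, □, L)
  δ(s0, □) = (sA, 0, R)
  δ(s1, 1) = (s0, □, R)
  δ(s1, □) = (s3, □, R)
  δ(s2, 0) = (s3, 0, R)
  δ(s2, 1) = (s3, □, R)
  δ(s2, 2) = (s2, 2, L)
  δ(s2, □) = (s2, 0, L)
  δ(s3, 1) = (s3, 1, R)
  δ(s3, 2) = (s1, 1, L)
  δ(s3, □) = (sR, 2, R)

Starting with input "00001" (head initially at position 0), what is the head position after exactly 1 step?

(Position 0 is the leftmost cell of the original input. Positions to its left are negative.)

Execution trace (head position shown):
Step 0: [s0]00001  (head at position 0)
Step 1: move right → □[sA]0001  (head at position 1)

After 1 step, the head is at position 1.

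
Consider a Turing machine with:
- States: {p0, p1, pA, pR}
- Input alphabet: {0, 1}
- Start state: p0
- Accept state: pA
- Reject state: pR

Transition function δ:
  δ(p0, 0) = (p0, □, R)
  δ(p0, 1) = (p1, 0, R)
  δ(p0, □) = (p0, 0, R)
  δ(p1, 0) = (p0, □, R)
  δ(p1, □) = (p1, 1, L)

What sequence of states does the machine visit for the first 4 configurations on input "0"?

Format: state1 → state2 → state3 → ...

Execution trace:
Initial: [p0]0
Step 1: δ(p0, 0) = (p0, □, R) → □[p0]□
Step 2: δ(p0, □) = (p0, 0, R) → □0[p0]□
Step 3: δ(p0, □) = (p0, 0, R) → □00[p0]□

State sequence: p0 → p0 → p0 → p0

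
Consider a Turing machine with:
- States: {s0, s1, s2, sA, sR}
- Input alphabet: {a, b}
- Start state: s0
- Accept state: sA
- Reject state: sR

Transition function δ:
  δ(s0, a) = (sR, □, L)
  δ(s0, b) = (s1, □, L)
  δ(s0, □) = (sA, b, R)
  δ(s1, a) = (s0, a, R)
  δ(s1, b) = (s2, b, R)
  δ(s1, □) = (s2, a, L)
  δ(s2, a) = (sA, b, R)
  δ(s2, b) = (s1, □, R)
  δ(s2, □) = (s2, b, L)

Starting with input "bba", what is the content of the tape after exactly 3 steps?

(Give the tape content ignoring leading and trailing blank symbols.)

Execution trace:
Initial: [s0]bba
Step 1: δ(s0, b) = (s1, □, L) → [s1]□□ba
Step 2: δ(s1, □) = (s2, a, L) → [s2]□a□ba
Step 3: δ(s2, □) = (s2, b, L) → [s2]□ba□ba

After 3 steps, the tape (ignoring leading/trailing blanks) is: ba□ba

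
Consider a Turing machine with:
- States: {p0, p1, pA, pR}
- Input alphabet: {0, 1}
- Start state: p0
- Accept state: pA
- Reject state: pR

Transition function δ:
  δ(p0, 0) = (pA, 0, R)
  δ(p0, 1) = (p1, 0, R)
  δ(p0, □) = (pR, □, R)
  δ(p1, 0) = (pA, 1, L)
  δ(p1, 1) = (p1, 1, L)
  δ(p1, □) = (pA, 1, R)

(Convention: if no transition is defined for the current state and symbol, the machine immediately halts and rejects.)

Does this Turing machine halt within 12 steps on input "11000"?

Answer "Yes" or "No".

Execution trace:
Initial: [p0]11000
Step 1: δ(p0, 1) = (p1, 0, R) → 0[p1]1000
Step 2: δ(p1, 1) = (p1, 1, L) → [p1]01000
Step 3: δ(p1, 0) = (pA, 1, L) → [pA]□11000

The machine reaches the accept state pA and halts.
The machine halted after 3 steps (within the 12-step bound).

Answer: Yes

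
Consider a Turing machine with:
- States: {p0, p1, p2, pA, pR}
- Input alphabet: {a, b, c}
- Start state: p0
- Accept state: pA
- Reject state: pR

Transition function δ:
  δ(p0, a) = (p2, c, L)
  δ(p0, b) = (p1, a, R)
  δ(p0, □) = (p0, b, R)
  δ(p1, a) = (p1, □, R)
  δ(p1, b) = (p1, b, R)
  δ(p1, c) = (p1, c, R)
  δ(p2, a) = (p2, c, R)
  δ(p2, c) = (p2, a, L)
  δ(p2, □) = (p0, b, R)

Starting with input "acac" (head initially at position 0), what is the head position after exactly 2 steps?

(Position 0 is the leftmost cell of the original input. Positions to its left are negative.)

Execution trace (head position shown):
Step 0: [p0]acac  (head at position 0)
Step 1: move left → [p2]□ccac  (head at position -1)
Step 2: move right → b[p0]ccac  (head at position 0)

After 2 steps, the head is at position 0.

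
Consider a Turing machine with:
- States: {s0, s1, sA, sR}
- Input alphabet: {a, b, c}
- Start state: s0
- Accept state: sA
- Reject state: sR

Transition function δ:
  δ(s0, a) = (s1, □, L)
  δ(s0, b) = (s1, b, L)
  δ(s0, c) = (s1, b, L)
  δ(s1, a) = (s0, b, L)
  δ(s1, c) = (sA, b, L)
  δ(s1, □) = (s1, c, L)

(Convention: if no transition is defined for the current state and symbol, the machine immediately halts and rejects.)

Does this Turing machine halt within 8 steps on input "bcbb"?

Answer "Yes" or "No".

Execution trace:
Initial: [s0]bcbb
Step 1: δ(s0, b) = (s1, b, L) → [s1]□bcbb
Step 2: δ(s1, □) = (s1, c, L) → [s1]□cbcbb
Step 3: δ(s1, □) = (s1, c, L) → [s1]□ccbcbb
Step 4: δ(s1, □) = (s1, c, L) → [s1]□cccbcbb
Step 5: δ(s1, □) = (s1, c, L) → [s1]□ccccbcbb
Step 6: δ(s1, □) = (s1, c, L) → [s1]□cccccbcbb
Step 7: δ(s1, □) = (s1, c, L) → [s1]□ccccccbcbb
Step 8: δ(s1, □) = (s1, c, L) → [s1]□cccccccbcbb

The machine has not reached a halting state after 8 steps.
The machine did not halt within the 8-step bound.

Answer: No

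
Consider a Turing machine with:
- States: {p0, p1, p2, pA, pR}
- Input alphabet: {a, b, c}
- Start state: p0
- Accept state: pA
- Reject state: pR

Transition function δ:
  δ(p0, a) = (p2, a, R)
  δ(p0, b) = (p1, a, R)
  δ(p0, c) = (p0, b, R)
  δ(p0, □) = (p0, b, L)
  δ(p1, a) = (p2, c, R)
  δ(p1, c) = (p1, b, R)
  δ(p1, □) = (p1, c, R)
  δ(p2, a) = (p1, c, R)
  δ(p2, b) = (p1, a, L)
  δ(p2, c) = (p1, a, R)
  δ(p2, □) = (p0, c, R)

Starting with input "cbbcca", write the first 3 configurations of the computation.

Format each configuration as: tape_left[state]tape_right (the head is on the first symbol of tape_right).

Transitions applied:
Step 1: δ(p0, c) = (p0, b, R)
Step 2: δ(p0, b) = (p1, a, R)

The first 3 configurations are:
[p0]cbbcca ⊢ b[p0]bbcca ⊢ ba[p1]bcca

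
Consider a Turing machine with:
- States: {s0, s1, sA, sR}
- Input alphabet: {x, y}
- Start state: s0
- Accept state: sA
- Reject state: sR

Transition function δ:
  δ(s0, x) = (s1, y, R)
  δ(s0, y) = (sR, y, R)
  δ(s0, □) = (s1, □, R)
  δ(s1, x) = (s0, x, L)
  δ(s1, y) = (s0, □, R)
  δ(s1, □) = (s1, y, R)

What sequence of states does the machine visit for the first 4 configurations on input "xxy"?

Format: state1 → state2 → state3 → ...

Execution trace:
Initial: [s0]xxy
Step 1: δ(s0, x) = (s1, y, R) → y[s1]xy
Step 2: δ(s1, x) = (s0, x, L) → [s0]yxy
Step 3: δ(s0, y) = (sR, y, R) → y[sR]xy

The machine reaches the reject state sR and halts.

State sequence: s0 → s1 → s0 → sR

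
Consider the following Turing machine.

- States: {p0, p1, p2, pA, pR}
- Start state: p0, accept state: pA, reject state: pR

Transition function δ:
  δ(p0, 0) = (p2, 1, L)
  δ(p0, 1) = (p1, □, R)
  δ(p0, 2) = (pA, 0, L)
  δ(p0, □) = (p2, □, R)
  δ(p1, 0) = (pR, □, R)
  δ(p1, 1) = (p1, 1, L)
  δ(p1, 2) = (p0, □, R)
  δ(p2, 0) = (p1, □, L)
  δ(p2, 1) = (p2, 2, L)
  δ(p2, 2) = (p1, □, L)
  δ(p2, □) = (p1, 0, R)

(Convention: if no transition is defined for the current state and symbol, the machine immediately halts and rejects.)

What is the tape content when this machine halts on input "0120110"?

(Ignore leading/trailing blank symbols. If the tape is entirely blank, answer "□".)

Execution trace:
Initial: [p0]0120110
Step 1: δ(p0, 0) = (p2, 1, L) → [p2]□1120110
Step 2: δ(p2, □) = (p1, 0, R) → 0[p1]1120110
Step 3: δ(p1, 1) = (p1, 1, L) → [p1]01120110
Step 4: δ(p1, 0) = (pR, □, R) → □[pR]1120110

The machine reaches the reject state pR and halts.

Final tape (ignoring leading/trailing blanks): 1120110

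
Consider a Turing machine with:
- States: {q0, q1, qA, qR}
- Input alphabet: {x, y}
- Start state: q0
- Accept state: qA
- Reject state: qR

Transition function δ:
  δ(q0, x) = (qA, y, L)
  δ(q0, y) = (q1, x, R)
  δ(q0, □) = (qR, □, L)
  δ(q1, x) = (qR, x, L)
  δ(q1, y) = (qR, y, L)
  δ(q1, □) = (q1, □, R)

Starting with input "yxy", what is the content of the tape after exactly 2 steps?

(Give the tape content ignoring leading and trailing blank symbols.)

Execution trace:
Initial: [q0]yxy
Step 1: δ(q0, y) = (q1, x, R) → x[q1]xy
Step 2: δ(q1, x) = (qR, x, L) → [qR]xxy

The machine reaches the reject state qR and halts.

After 2 steps, the tape (ignoring leading/trailing blanks) is: xxy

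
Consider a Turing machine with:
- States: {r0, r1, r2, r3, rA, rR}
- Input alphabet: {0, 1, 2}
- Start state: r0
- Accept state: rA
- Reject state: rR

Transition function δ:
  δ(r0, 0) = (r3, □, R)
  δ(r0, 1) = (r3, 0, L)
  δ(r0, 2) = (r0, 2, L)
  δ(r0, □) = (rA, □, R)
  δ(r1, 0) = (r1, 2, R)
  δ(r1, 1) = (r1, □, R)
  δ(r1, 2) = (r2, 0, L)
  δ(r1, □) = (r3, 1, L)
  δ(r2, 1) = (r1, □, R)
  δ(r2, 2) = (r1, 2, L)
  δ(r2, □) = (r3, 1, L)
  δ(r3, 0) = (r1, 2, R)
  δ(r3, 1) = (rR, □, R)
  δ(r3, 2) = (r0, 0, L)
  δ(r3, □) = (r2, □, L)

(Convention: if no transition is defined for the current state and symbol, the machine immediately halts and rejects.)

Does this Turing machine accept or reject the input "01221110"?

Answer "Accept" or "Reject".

Execution trace:
Initial: [r0]01221110
Step 1: δ(r0, 0) = (r3, □, R) → □[r3]1221110
Step 2: δ(r3, 1) = (rR, □, R) → □□[rR]221110

The machine reaches the reject state rR and halts.

Answer: Reject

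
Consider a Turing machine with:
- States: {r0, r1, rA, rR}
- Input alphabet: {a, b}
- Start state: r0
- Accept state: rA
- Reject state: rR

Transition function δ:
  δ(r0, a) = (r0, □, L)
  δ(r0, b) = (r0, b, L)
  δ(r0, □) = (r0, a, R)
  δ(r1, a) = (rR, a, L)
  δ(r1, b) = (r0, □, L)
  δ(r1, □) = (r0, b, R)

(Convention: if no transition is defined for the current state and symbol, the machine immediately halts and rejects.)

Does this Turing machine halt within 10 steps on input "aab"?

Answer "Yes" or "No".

Execution trace:
Initial: [r0]aab
Step 1: δ(r0, a) = (r0, □, L) → [r0]□□ab
Step 2: δ(r0, □) = (r0, a, R) → a[r0]□ab
Step 3: δ(r0, □) = (r0, a, R) → aa[r0]ab
Step 4: δ(r0, a) = (r0, □, L) → a[r0]a□b
Step 5: δ(r0, a) = (r0, □, L) → [r0]a□□b
Step 6: δ(r0, a) = (r0, □, L) → [r0]□□□□b
Step 7: δ(r0, □) = (r0, a, R) → a[r0]□□□b
Step 8: δ(r0, □) = (r0, a, R) → aa[r0]□□b
Step 9: δ(r0, □) = (r0, a, R) → aaa[r0]□b
Step 10: δ(r0, □) = (r0, a, R) → aaaa[r0]b

The machine has not reached a halting state after 10 steps.
The machine did not halt within the 10-step bound.

Answer: No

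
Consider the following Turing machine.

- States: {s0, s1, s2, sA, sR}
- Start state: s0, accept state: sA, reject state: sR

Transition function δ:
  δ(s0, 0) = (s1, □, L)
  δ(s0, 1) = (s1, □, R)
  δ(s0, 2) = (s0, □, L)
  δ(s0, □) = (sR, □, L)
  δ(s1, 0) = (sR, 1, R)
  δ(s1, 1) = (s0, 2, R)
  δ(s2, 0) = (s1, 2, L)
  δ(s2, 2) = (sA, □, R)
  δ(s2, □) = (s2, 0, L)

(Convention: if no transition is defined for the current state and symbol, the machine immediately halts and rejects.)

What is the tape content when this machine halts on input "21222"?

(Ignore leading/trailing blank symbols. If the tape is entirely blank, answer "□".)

Execution trace:
Initial: [s0]21222
Step 1: δ(s0, 2) = (s0, □, L) → [s0]□□1222
Step 2: δ(s0, □) = (sR, □, L) → [sR]□□□1222

The machine reaches the reject state sR and halts.

Final tape (ignoring leading/trailing blanks): 1222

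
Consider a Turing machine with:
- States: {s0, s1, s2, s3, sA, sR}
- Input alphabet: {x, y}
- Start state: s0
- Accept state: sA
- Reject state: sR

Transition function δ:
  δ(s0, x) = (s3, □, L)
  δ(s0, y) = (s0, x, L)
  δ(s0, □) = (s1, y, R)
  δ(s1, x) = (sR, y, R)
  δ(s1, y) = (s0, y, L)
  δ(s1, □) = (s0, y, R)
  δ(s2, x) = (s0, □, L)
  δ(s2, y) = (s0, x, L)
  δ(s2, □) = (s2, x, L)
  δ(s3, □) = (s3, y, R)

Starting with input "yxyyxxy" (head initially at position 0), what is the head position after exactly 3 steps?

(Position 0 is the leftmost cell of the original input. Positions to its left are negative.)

Execution trace (head position shown):
Step 0: [s0]yxyyxxy  (head at position 0)
Step 1: move left → [s0]□xxyyxxy  (head at position -1)
Step 2: move right → y[s1]xxyyxxy  (head at position 0)
Step 3: move right → yy[sR]xyyxxy  (head at position 1)

After 3 steps, the head is at position 1.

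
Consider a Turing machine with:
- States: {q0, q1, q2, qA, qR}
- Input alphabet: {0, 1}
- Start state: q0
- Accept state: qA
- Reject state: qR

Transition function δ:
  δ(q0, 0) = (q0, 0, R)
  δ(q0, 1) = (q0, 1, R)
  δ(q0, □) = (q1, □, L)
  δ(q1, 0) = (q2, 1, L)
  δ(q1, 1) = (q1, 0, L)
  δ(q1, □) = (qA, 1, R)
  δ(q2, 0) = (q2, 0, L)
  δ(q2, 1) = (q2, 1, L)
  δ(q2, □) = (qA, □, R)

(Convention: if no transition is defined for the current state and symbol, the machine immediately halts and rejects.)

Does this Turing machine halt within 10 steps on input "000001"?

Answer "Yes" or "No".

Execution trace:
Initial: [q0]000001
Step 1: δ(q0, 0) = (q0, 0, R) → 0[q0]00001
Step 2: δ(q0, 0) = (q0, 0, R) → 00[q0]0001
Step 3: δ(q0, 0) = (q0, 0, R) → 000[q0]001
Step 4: δ(q0, 0) = (q0, 0, R) → 0000[q0]01
Step 5: δ(q0, 0) = (q0, 0, R) → 00000[q0]1
Step 6: δ(q0, 1) = (q0, 1, R) → 000001[q0]□
Step 7: δ(q0, □) = (q1, □, L) → 00000[q1]1□
Step 8: δ(q1, 1) = (q1, 0, L) → 0000[q1]00□
Step 9: δ(q1, 0) = (q2, 1, L) → 000[q2]010□
Step 10: δ(q2, 0) = (q2, 0, L) → 00[q2]0010□

The machine has not reached a halting state after 10 steps.
The machine did not halt within the 10-step bound.

Answer: No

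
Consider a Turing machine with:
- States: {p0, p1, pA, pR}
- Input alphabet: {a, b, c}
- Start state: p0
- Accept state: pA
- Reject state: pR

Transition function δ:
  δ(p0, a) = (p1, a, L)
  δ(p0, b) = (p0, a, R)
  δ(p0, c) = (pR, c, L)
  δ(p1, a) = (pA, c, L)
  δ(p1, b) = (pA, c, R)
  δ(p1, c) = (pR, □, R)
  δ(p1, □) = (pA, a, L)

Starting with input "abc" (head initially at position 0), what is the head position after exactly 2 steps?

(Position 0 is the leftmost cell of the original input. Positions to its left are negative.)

Execution trace (head position shown):
Step 0: [p0]abc  (head at position 0)
Step 1: move left → [p1]□abc  (head at position -1)
Step 2: move left → [pA]□aabc  (head at position -2)

After 2 steps, the head is at position -2.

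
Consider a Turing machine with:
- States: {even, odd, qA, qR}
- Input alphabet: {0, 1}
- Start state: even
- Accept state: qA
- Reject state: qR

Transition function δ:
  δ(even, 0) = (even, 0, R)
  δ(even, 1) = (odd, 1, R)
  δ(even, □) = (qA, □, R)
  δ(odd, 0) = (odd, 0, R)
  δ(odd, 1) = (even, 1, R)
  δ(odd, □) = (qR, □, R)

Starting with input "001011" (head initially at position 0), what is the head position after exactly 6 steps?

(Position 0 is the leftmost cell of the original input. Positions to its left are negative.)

Execution trace (head position shown):
Step 0: [even]001011  (head at position 0)
Step 1: move right → 0[even]01011  (head at position 1)
Step 2: move right → 00[even]1011  (head at position 2)
Step 3: move right → 001[odd]011  (head at position 3)
Step 4: move right → 0010[odd]11  (head at position 4)
Step 5: move right → 00101[even]1  (head at position 5)
Step 6: move right → 001011[odd]□  (head at position 6)

After 6 steps, the head is at position 6.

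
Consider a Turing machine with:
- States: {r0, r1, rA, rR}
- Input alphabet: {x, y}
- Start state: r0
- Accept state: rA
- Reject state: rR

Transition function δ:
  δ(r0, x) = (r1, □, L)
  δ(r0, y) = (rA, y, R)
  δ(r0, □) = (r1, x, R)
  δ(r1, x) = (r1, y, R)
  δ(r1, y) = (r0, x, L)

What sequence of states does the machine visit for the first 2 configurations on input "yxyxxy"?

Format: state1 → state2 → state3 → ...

Execution trace:
Initial: [r0]yxyxxy
Step 1: δ(r0, y) = (rA, y, R) → y[rA]xyxxy

The machine reaches the accept state rA and halts.

State sequence: r0 → rA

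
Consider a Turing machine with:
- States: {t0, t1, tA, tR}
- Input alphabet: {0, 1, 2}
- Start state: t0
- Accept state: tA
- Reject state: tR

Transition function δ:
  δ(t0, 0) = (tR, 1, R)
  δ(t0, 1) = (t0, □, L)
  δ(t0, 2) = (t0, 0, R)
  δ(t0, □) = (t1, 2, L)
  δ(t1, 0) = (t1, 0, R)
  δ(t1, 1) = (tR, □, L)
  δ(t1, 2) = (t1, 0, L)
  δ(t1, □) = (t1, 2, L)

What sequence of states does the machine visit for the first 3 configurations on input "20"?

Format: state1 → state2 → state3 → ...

Execution trace:
Initial: [t0]20
Step 1: δ(t0, 2) = (t0, 0, R) → 0[t0]0
Step 2: δ(t0, 0) = (tR, 1, R) → 01[tR]□

The machine reaches the reject state tR and halts.

State sequence: t0 → t0 → tR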